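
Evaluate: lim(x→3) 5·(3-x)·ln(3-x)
This is a 0·∞ indeterminate form.

Rewrite 0·∞ as a quotient (0/0 or ∞/∞ form), then apply L'Hôpital's rule:
  lim(x→3) 5·(3-x)·ln(3-x) = 0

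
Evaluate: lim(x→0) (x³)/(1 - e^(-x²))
This is a 0/0 indeterminate form.

Apply L'Hôpital's rule: differentiate numerator and denominator separately.
  f(x) = x^3   ⇒   f'(x) = 3·x^2
  g(x) = 1 - e^(-x^2)   ⇒   g'(x) = 2·x·e^(-x^2)
  lim(x→0) f'(x)/g'(x) = lim(x→0) (3·x^2)/(2·x·e^(-x^2))
  = 0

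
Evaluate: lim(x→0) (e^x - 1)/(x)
This is a 0/0 indeterminate form.

Apply L'Hôpital's rule: differentiate numerator and denominator separately.
  f(x) = e^(x) - 1   ⇒   f'(x) = e^(x)
  g(x) = x   ⇒   g'(x) = 1
  lim(x→0) f'(x)/g'(x) = lim(x→0) (e^(x))/(1)
  = 1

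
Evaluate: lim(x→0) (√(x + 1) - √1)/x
This is a standard limit.

Factor or rationalize the expression:
  lim(x→0) (√(x + 1) - √1)/x = 1/2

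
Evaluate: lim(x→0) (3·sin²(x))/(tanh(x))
This is a 0/0 indeterminate form.

Apply L'Hôpital's rule: differentiate numerator and denominator separately.
  f(x) = 3·sin(x)^2   ⇒   f'(x) = 6·sin(x)·cos(x)
  g(x) = tanh(x)   ⇒   g'(x) = 1 - tanh(x)^2
  lim(x→0) f'(x)/g'(x) = lim(x→0) (6·sin(x)·cos(x))/(1 - tanh(x)^2)
  = 0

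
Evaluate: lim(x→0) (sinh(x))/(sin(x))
This is a 0/0 indeterminate form.

Apply L'Hôpital's rule: differentiate numerator and denominator separately.
  f(x) = sinh(x)   ⇒   f'(x) = cosh(x)
  g(x) = sin(x)   ⇒   g'(x) = cos(x)
  lim(x→0) f'(x)/g'(x) = lim(x→0) (cosh(x))/(cos(x))
  = 1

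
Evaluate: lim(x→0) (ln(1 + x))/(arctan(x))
This is a 0/0 indeterminate form.

Apply L'Hôpital's rule: differentiate numerator and denominator separately.
  f(x) = ln(x + 1)   ⇒   f'(x) = 1/(x + 1)
  g(x) = atan(x)   ⇒   g'(x) = 1/(x^2 + 1)
  lim(x→0) f'(x)/g'(x) = lim(x→0) (1/(x + 1))/(1/(x^2 + 1))
  = 1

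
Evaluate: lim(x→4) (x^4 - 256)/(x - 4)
This is a standard limit.

Factor or rationalize the expression:
  lim(x→4) (x^4 - 256)/(x - 4) = 256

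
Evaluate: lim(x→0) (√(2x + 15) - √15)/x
This is a standard limit.

Factor or rationalize the expression:
  lim(x→0) (√(2x + 15) - √15)/x = sqrt(15)/15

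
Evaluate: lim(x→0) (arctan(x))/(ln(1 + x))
This is a 0/0 indeterminate form.

Apply L'Hôpital's rule: differentiate numerator and denominator separately.
  f(x) = atan(x)   ⇒   f'(x) = 1/(x^2 + 1)
  g(x) = ln(x + 1)   ⇒   g'(x) = 1/(x + 1)
  lim(x→0) f'(x)/g'(x) = lim(x→0) (1/(x^2 + 1))/(1/(x + 1))
  = 1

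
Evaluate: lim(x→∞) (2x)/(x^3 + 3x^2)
This is an ∞/∞ indeterminate form.

Apply L'Hôpital's rule: differentiate numerator and denominator separately.
  f(x) = 2·x   ⇒   f'(x) = 2
  g(x) = x^3 + 3·x^2   ⇒   g'(x) = 3·x^2 + 6·x
  lim(x→∞) f'(x)/g'(x) = lim(x→∞) (2)/(3·x^2 + 6·x)
  = 0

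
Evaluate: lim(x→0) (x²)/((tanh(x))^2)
This is a 0/0 indeterminate form.

Apply L'Hôpital's rule: differentiate numerator and denominator separately.
  f(x) = x^2   ⇒   f'(x) = 2·x
  g(x) = tanh(x)^2   ⇒   g'(x) = (2 - 2·tanh(x)^2)·tanh(x)
  lim(x→0) f'(x)/g'(x) = lim(x→0) (2·x)/((2 - 2·tanh(x)^2)·tanh(x))
  = 1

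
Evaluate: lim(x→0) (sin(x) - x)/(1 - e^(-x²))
This is a 0/0 indeterminate form.

Apply L'Hôpital's rule: differentiate numerator and denominator separately.
  f(x) = -x + sin(x)   ⇒   f'(x) = cos(x) - 1
  g(x) = 1 - e^(-x^2)   ⇒   g'(x) = 2·x·e^(-x^2)
  lim(x→0) f'(x)/g'(x) = lim(x→0) (cos(x) - 1)/(2·x·e^(-x^2))
  = 0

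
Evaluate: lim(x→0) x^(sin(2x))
This is an exponential indeterminate form.

For exponential indeterminate forms, take the natural log:
  Let L = lim(x→0) x^(sin(2x))
  Then ln(L) = lim(x→0) [exponent × ln(base)]
  Evaluate using L'Hôpital or standard limits, then exponentiate.
  L = 1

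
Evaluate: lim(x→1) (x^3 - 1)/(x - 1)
This is a standard limit.

Factor or rationalize the expression:
  lim(x→1) (x^3 - 1)/(x - 1) = 3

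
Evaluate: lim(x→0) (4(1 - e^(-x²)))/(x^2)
This is a 0/0 indeterminate form.

Apply L'Hôpital's rule: differentiate numerator and denominator separately.
  f(x) = 4 - 4·e^(-x^2)   ⇒   f'(x) = 8·x·e^(-x^2)
  g(x) = x^2   ⇒   g'(x) = 2·x
  lim(x→0) f'(x)/g'(x) = lim(x→0) (8·x·e^(-x^2))/(2·x)
  = 4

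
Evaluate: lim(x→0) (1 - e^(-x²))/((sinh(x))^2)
This is a 0/0 indeterminate form.

Apply L'Hôpital's rule: differentiate numerator and denominator separately.
  f(x) = 1 - e^(-x^2)   ⇒   f'(x) = 2·x·e^(-x^2)
  g(x) = sinh(x)^2   ⇒   g'(x) = 2·sinh(x)·cosh(x)
  lim(x→0) f'(x)/g'(x) = lim(x→0) (2·x·e^(-x^2))/(2·sinh(x)·cosh(x))
  = 1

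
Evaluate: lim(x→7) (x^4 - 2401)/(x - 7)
This is a standard limit.

Factor or rationalize the expression:
  lim(x→7) (x^4 - 2401)/(x - 7) = 1372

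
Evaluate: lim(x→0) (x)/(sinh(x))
This is a 0/0 indeterminate form.

Apply L'Hôpital's rule: differentiate numerator and denominator separately.
  f(x) = x   ⇒   f'(x) = 1
  g(x) = sinh(x)   ⇒   g'(x) = cosh(x)
  lim(x→0) f'(x)/g'(x) = lim(x→0) (1)/(cosh(x))
  = 1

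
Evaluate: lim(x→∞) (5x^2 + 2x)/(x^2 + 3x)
This is an ∞/∞ indeterminate form.

Apply L'Hôpital's rule: differentiate numerator and denominator separately.
  f(x) = 5·x^2 + 2·x   ⇒   f'(x) = 10·x + 2
  g(x) = x^2 + 3·x   ⇒   g'(x) = 2·x + 3
  lim(x→∞) f'(x)/g'(x) = lim(x→∞) (10·x + 2)/(2·x + 3)
  = 5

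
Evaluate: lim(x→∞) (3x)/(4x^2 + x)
This is an ∞/∞ indeterminate form.

Apply L'Hôpital's rule: differentiate numerator and denominator separately.
  f(x) = 3·x   ⇒   f'(x) = 3
  g(x) = 4·x^2 + x   ⇒   g'(x) = 8·x + 1
  lim(x→∞) f'(x)/g'(x) = lim(x→∞) (3)/(8·x + 1)
  = 0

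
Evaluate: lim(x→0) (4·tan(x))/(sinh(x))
This is a 0/0 indeterminate form.

Apply L'Hôpital's rule: differentiate numerator and denominator separately.
  f(x) = 4·tan(x)   ⇒   f'(x) = 4·tan(x)^2 + 4
  g(x) = sinh(x)   ⇒   g'(x) = cosh(x)
  lim(x→0) f'(x)/g'(x) = lim(x→0) (4·tan(x)^2 + 4)/(cosh(x))
  = 4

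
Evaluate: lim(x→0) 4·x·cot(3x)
This is a 0·∞ indeterminate form.

Rewrite 0·∞ as a quotient (0/0 or ∞/∞ form), then apply L'Hôpital's rule:
  lim(x→0) 4·x·cot(3x) = 4/3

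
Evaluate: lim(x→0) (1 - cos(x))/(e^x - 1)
This is a 0/0 indeterminate form.

Apply L'Hôpital's rule: differentiate numerator and denominator separately.
  f(x) = 1 - cos(x)   ⇒   f'(x) = sin(x)
  g(x) = e^(x) - 1   ⇒   g'(x) = e^(x)
  lim(x→0) f'(x)/g'(x) = lim(x→0) (sin(x))/(e^(x))
  = 0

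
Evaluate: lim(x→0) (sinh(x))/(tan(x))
This is a 0/0 indeterminate form.

Apply L'Hôpital's rule: differentiate numerator and denominator separately.
  f(x) = sinh(x)   ⇒   f'(x) = cosh(x)
  g(x) = tan(x)   ⇒   g'(x) = tan(x)^2 + 1
  lim(x→0) f'(x)/g'(x) = lim(x→0) (cosh(x))/(tan(x)^2 + 1)
  = 1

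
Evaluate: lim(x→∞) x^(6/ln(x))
This is an exponential indeterminate form.

For exponential indeterminate forms, take the natural log:
  Let L = lim(x→∞) x^(6/ln(x))
  Then ln(L) = lim(x→∞) [exponent × ln(base)]
  Evaluate using L'Hôpital or standard limits, then exponentiate.
  L = e^(6)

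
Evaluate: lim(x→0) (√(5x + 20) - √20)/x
This is a standard limit.

Factor or rationalize the expression:
  lim(x→0) (√(5x + 20) - √20)/x = sqrt(5)/4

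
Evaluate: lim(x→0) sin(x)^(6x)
This is an exponential indeterminate form.

For exponential indeterminate forms, take the natural log:
  Let L = lim(x→0) sin(x)^(6x)
  Then ln(L) = lim(x→0) [exponent × ln(base)]
  Evaluate using L'Hôpital or standard limits, then exponentiate.
  L = 1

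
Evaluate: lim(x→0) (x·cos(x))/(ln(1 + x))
This is a 0/0 indeterminate form.

Apply L'Hôpital's rule: differentiate numerator and denominator separately.
  f(x) = x·cos(x)   ⇒   f'(x) = -x·sin(x) + cos(x)
  g(x) = ln(x + 1)   ⇒   g'(x) = 1/(x + 1)
  lim(x→0) f'(x)/g'(x) = lim(x→0) (-x·sin(x) + cos(x))/(1/(x + 1))
  = 1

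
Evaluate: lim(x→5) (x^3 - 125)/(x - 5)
This is a standard limit.

Factor or rationalize the expression:
  lim(x→5) (x^3 - 125)/(x - 5) = 75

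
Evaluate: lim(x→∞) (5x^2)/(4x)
This is an ∞/∞ indeterminate form.

Apply L'Hôpital's rule: differentiate numerator and denominator separately.
  f(x) = 5·x^2   ⇒   f'(x) = 10·x
  g(x) = 4·x   ⇒   g'(x) = 4
  lim(x→∞) f'(x)/g'(x) = lim(x→∞) (10·x)/(4)
  = ∞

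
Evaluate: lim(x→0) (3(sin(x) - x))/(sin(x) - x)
This is a 0/0 indeterminate form.

Apply L'Hôpital's rule: differentiate numerator and denominator separately.
  f(x) = -3·x + 3·sin(x)   ⇒   f'(x) = 3·cos(x) - 3
  g(x) = -x + sin(x)   ⇒   g'(x) = cos(x) - 1
  lim(x→0) f'(x)/g'(x) = lim(x→0) (3·cos(x) - 3)/(cos(x) - 1)
  = 3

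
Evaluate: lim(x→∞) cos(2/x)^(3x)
This is an exponential indeterminate form.

For exponential indeterminate forms, take the natural log:
  Let L = lim(x→∞) cos(2/x)^(3x)
  Then ln(L) = lim(x→∞) [exponent × ln(base)]
  Evaluate using L'Hôpital or standard limits, then exponentiate.
  L = 1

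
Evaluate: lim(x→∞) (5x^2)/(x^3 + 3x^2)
This is an ∞/∞ indeterminate form.

Apply L'Hôpital's rule: differentiate numerator and denominator separately.
  f(x) = 5·x^2   ⇒   f'(x) = 10·x
  g(x) = x^3 + 3·x^2   ⇒   g'(x) = 3·x^2 + 6·x
  lim(x→∞) f'(x)/g'(x) = lim(x→∞) (10·x)/(3·x^2 + 6·x)
  = 0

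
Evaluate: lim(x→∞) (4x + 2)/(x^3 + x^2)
This is an ∞/∞ indeterminate form.

Apply L'Hôpital's rule: differentiate numerator and denominator separately.
  f(x) = 4·x + 2   ⇒   f'(x) = 4
  g(x) = x^3 + x^2   ⇒   g'(x) = 3·x^2 + 2·x
  lim(x→∞) f'(x)/g'(x) = lim(x→∞) (4)/(3·x^2 + 2·x)
  = 0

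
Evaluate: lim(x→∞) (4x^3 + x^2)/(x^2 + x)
This is an ∞/∞ indeterminate form.

Apply L'Hôpital's rule: differentiate numerator and denominator separately.
  f(x) = 4·x^3 + x^2   ⇒   f'(x) = 12·x^2 + 2·x
  g(x) = x^2 + x   ⇒   g'(x) = 2·x + 1
  lim(x→∞) f'(x)/g'(x) = lim(x→∞) (12·x^2 + 2·x)/(2·x + 1)
  = ∞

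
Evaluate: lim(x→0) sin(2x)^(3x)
This is an exponential indeterminate form.

For exponential indeterminate forms, take the natural log:
  Let L = lim(x→0) sin(2x)^(3x)
  Then ln(L) = lim(x→0) [exponent × ln(base)]
  Evaluate using L'Hôpital or standard limits, then exponentiate.
  L = 1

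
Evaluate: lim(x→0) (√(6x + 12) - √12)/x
This is a standard limit.

Factor or rationalize the expression:
  lim(x→0) (√(6x + 12) - √12)/x = sqrt(3)/2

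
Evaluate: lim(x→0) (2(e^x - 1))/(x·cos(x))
This is a 0/0 indeterminate form.

Apply L'Hôpital's rule: differentiate numerator and denominator separately.
  f(x) = 2·e^(x) - 2   ⇒   f'(x) = 2·e^(x)
  g(x) = x·cos(x)   ⇒   g'(x) = -x·sin(x) + cos(x)
  lim(x→0) f'(x)/g'(x) = lim(x→0) (2·e^(x))/(-x·sin(x) + cos(x))
  = 2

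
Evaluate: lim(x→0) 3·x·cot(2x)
This is a 0·∞ indeterminate form.

Rewrite 0·∞ as a quotient (0/0 or ∞/∞ form), then apply L'Hôpital's rule:
  lim(x→0) 3·x·cot(2x) = 3/2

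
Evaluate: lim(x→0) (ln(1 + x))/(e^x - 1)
This is a 0/0 indeterminate form.

Apply L'Hôpital's rule: differentiate numerator and denominator separately.
  f(x) = ln(x + 1)   ⇒   f'(x) = 1/(x + 1)
  g(x) = e^(x) - 1   ⇒   g'(x) = e^(x)
  lim(x→0) f'(x)/g'(x) = lim(x→0) (1/(x + 1))/(e^(x))
  = 1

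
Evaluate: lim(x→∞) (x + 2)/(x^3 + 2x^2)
This is an ∞/∞ indeterminate form.

Apply L'Hôpital's rule: differentiate numerator and denominator separately.
  f(x) = x + 2   ⇒   f'(x) = 1
  g(x) = x^3 + 2·x^2   ⇒   g'(x) = 3·x^2 + 4·x
  lim(x→∞) f'(x)/g'(x) = lim(x→∞) (1)/(3·x^2 + 4·x)
  = 0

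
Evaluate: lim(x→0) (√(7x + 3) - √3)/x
This is a standard limit.

Factor or rationalize the expression:
  lim(x→0) (√(7x + 3) - √3)/x = 7·sqrt(3)/6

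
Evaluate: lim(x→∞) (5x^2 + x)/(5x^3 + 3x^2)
This is an ∞/∞ indeterminate form.

Apply L'Hôpital's rule: differentiate numerator and denominator separately.
  f(x) = 5·x^2 + x   ⇒   f'(x) = 10·x + 1
  g(x) = 5·x^3 + 3·x^2   ⇒   g'(x) = 15·x^2 + 6·x
  lim(x→∞) f'(x)/g'(x) = lim(x→∞) (10·x + 1)/(15·x^2 + 6·x)
  = 0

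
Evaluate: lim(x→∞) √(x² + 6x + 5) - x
This is an ∞-∞ indeterminate form.

Combine fractions or rationalize to convert ∞-∞ to 0/0 form:
  lim(x→∞) √(x² + 6x + 5) - x = 3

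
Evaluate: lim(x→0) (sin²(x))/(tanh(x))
This is a 0/0 indeterminate form.

Apply L'Hôpital's rule: differentiate numerator and denominator separately.
  f(x) = sin(x)^2   ⇒   f'(x) = 2·sin(x)·cos(x)
  g(x) = tanh(x)   ⇒   g'(x) = 1 - tanh(x)^2
  lim(x→0) f'(x)/g'(x) = lim(x→0) (2·sin(x)·cos(x))/(1 - tanh(x)^2)
  = 0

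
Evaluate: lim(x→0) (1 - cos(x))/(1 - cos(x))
This is a 0/0 indeterminate form.

Apply L'Hôpital's rule: differentiate numerator and denominator separately.
  f(x) = 1 - cos(x)   ⇒   f'(x) = sin(x)
  g(x) = 1 - cos(x)   ⇒   g'(x) = sin(x)
  lim(x→0) f'(x)/g'(x) = lim(x→0) (sin(x))/(sin(x))
  = 1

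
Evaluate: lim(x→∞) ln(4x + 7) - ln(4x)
This is an ∞-∞ indeterminate form.

Combine fractions or rationalize to convert ∞-∞ to 0/0 form:
  lim(x→∞) ln(4x + 7) - ln(4x) = 0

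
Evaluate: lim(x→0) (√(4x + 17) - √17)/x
This is a standard limit.

Factor or rationalize the expression:
  lim(x→0) (√(4x + 17) - √17)/x = 2·sqrt(17)/17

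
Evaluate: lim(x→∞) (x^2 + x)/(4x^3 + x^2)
This is an ∞/∞ indeterminate form.

Apply L'Hôpital's rule: differentiate numerator and denominator separately.
  f(x) = x^2 + x   ⇒   f'(x) = 2·x + 1
  g(x) = 4·x^3 + x^2   ⇒   g'(x) = 12·x^2 + 2·x
  lim(x→∞) f'(x)/g'(x) = lim(x→∞) (2·x + 1)/(12·x^2 + 2·x)
  = 0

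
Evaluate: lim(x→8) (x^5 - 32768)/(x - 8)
This is a standard limit.

Factor or rationalize the expression:
  lim(x→8) (x^5 - 32768)/(x - 8) = 20480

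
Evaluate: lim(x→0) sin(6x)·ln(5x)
This is a 0·∞ indeterminate form.

Rewrite 0·∞ as a quotient (0/0 or ∞/∞ form), then apply L'Hôpital's rule:
  lim(x→0) sin(6x)·ln(5x) = 0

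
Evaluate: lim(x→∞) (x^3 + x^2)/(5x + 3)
This is an ∞/∞ indeterminate form.

Apply L'Hôpital's rule: differentiate numerator and denominator separately.
  f(x) = x^3 + x^2   ⇒   f'(x) = 3·x^2 + 2·x
  g(x) = 5·x + 3   ⇒   g'(x) = 5
  lim(x→∞) f'(x)/g'(x) = lim(x→∞) (3·x^2 + 2·x)/(5)
  = ∞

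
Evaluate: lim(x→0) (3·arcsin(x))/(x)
This is a 0/0 indeterminate form.

Apply L'Hôpital's rule: differentiate numerator and denominator separately.
  f(x) = 3·asin(x)   ⇒   f'(x) = 3/sqrt(1 - x^2)
  g(x) = x   ⇒   g'(x) = 1
  lim(x→0) f'(x)/g'(x) = lim(x→0) (3/sqrt(1 - x^2))/(1)
  = 3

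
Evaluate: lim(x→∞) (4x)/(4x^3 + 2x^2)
This is an ∞/∞ indeterminate form.

Apply L'Hôpital's rule: differentiate numerator and denominator separately.
  f(x) = 4·x   ⇒   f'(x) = 4
  g(x) = 4·x^3 + 2·x^2   ⇒   g'(x) = 12·x^2 + 4·x
  lim(x→∞) f'(x)/g'(x) = lim(x→∞) (4)/(12·x^2 + 4·x)
  = 0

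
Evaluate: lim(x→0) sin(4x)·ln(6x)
This is a 0·∞ indeterminate form.

Rewrite 0·∞ as a quotient (0/0 or ∞/∞ form), then apply L'Hôpital's rule:
  lim(x→0) sin(4x)·ln(6x) = 0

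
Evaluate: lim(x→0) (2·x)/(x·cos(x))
This is a 0/0 indeterminate form.

Apply L'Hôpital's rule: differentiate numerator and denominator separately.
  f(x) = 2·x   ⇒   f'(x) = 2
  g(x) = x·cos(x)   ⇒   g'(x) = -x·sin(x) + cos(x)
  lim(x→0) f'(x)/g'(x) = lim(x→0) (2)/(-x·sin(x) + cos(x))
  = 2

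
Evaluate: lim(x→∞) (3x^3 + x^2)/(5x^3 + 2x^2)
This is an ∞/∞ indeterminate form.

Apply L'Hôpital's rule: differentiate numerator and denominator separately.
  f(x) = 3·x^3 + x^2   ⇒   f'(x) = 9·x^2 + 2·x
  g(x) = 5·x^3 + 2·x^2   ⇒   g'(x) = 15·x^2 + 4·x
  lim(x→∞) f'(x)/g'(x) = lim(x→∞) (9·x^2 + 2·x)/(15·x^2 + 4·x)
  = 3/5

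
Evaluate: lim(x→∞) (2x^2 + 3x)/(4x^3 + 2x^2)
This is an ∞/∞ indeterminate form.

Apply L'Hôpital's rule: differentiate numerator and denominator separately.
  f(x) = 2·x^2 + 3·x   ⇒   f'(x) = 4·x + 3
  g(x) = 4·x^3 + 2·x^2   ⇒   g'(x) = 12·x^2 + 4·x
  lim(x→∞) f'(x)/g'(x) = lim(x→∞) (4·x + 3)/(12·x^2 + 4·x)
  = 0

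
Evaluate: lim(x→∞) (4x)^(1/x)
This is an exponential indeterminate form.

For exponential indeterminate forms, take the natural log:
  Let L = lim(x→∞) (4x)^(1/x)
  Then ln(L) = lim(x→∞) [exponent × ln(base)]
  Evaluate using L'Hôpital or standard limits, then exponentiate.
  L = 1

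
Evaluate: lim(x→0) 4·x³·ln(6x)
This is a 0·∞ indeterminate form.

Rewrite 0·∞ as a quotient (0/0 or ∞/∞ form), then apply L'Hôpital's rule:
  lim(x→0) 4·x³·ln(6x) = 0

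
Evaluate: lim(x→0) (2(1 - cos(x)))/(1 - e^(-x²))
This is a 0/0 indeterminate form.

Apply L'Hôpital's rule: differentiate numerator and denominator separately.
  f(x) = 2 - 2·cos(x)   ⇒   f'(x) = 2·sin(x)
  g(x) = 1 - e^(-x^2)   ⇒   g'(x) = 2·x·e^(-x^2)
  lim(x→0) f'(x)/g'(x) = lim(x→0) (2·sin(x))/(2·x·e^(-x^2))
  = 1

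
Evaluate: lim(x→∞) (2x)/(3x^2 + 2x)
This is an ∞/∞ indeterminate form.

Apply L'Hôpital's rule: differentiate numerator and denominator separately.
  f(x) = 2·x   ⇒   f'(x) = 2
  g(x) = 3·x^2 + 2·x   ⇒   g'(x) = 6·x + 2
  lim(x→∞) f'(x)/g'(x) = lim(x→∞) (2)/(6·x + 2)
  = 0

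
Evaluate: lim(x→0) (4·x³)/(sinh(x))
This is a 0/0 indeterminate form.

Apply L'Hôpital's rule: differentiate numerator and denominator separately.
  f(x) = 4·x^3   ⇒   f'(x) = 12·x^2
  g(x) = sinh(x)   ⇒   g'(x) = cosh(x)
  lim(x→0) f'(x)/g'(x) = lim(x→0) (12·x^2)/(cosh(x))
  = 0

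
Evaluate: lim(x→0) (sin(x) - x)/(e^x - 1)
This is a 0/0 indeterminate form.

Apply L'Hôpital's rule: differentiate numerator and denominator separately.
  f(x) = -x + sin(x)   ⇒   f'(x) = cos(x) - 1
  g(x) = e^(x) - 1   ⇒   g'(x) = e^(x)
  lim(x→0) f'(x)/g'(x) = lim(x→0) (cos(x) - 1)/(e^(x))
  = 0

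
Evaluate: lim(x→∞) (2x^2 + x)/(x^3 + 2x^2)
This is an ∞/∞ indeterminate form.

Apply L'Hôpital's rule: differentiate numerator and denominator separately.
  f(x) = 2·x^2 + x   ⇒   f'(x) = 4·x + 1
  g(x) = x^3 + 2·x^2   ⇒   g'(x) = 3·x^2 + 4·x
  lim(x→∞) f'(x)/g'(x) = lim(x→∞) (4·x + 1)/(3·x^2 + 4·x)
  = 0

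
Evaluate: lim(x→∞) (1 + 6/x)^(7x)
This is an exponential indeterminate form.

For exponential indeterminate forms, take the natural log:
  Let L = lim(x→∞) (1 + 6/x)^(7x)
  Then ln(L) = lim(x→∞) [exponent × ln(base)]
  Evaluate using L'Hôpital or standard limits, then exponentiate.
  L = e^(42)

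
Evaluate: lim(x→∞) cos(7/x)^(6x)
This is an exponential indeterminate form.

For exponential indeterminate forms, take the natural log:
  Let L = lim(x→∞) cos(7/x)^(6x)
  Then ln(L) = lim(x→∞) [exponent × ln(base)]
  Evaluate using L'Hôpital or standard limits, then exponentiate.
  L = 1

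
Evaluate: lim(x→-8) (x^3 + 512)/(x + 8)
This is a standard limit.

Factor or rationalize the expression:
  lim(x→-8) (x^3 + 512)/(x + 8) = 192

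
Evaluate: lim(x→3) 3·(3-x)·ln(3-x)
This is a 0·∞ indeterminate form.

Rewrite 0·∞ as a quotient (0/0 or ∞/∞ form), then apply L'Hôpital's rule:
  lim(x→3) 3·(3-x)·ln(3-x) = 0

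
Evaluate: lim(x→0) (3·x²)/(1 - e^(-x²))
This is a 0/0 indeterminate form.

Apply L'Hôpital's rule: differentiate numerator and denominator separately.
  f(x) = 3·x^2   ⇒   f'(x) = 6·x
  g(x) = 1 - e^(-x^2)   ⇒   g'(x) = 2·x·e^(-x^2)
  lim(x→0) f'(x)/g'(x) = lim(x→0) (6·x)/(2·x·e^(-x^2))
  = 3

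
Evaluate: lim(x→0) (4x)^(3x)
This is an exponential indeterminate form.

For exponential indeterminate forms, take the natural log:
  Let L = lim(x→0) (4x)^(3x)
  Then ln(L) = lim(x→0) [exponent × ln(base)]
  Evaluate using L'Hôpital or standard limits, then exponentiate.
  L = 1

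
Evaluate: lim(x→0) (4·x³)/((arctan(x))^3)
This is a 0/0 indeterminate form.

Apply L'Hôpital's rule: differentiate numerator and denominator separately.
  f(x) = 4·x^3   ⇒   f'(x) = 12·x^2
  g(x) = atan(x)^3   ⇒   g'(x) = 3·atan(x)^2/(x^2 + 1)
  lim(x→0) f'(x)/g'(x) = lim(x→0) (12·x^2)/(3·atan(x)^2/(x^2 + 1))
  = 4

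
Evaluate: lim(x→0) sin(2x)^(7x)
This is an exponential indeterminate form.

For exponential indeterminate forms, take the natural log:
  Let L = lim(x→0) sin(2x)^(7x)
  Then ln(L) = lim(x→0) [exponent × ln(base)]
  Evaluate using L'Hôpital or standard limits, then exponentiate.
  L = 1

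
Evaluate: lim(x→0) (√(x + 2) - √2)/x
This is a standard limit.

Factor or rationalize the expression:
  lim(x→0) (√(x + 2) - √2)/x = sqrt(2)/4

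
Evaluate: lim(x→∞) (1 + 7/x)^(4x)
This is an exponential indeterminate form.

For exponential indeterminate forms, take the natural log:
  Let L = lim(x→∞) (1 + 7/x)^(4x)
  Then ln(L) = lim(x→∞) [exponent × ln(base)]
  Evaluate using L'Hôpital or standard limits, then exponentiate.
  L = e^(28)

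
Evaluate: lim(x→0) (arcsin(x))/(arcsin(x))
This is a 0/0 indeterminate form.

Apply L'Hôpital's rule: differentiate numerator and denominator separately.
  f(x) = asin(x)   ⇒   f'(x) = 1/sqrt(1 - x^2)
  g(x) = asin(x)   ⇒   g'(x) = 1/sqrt(1 - x^2)
  lim(x→0) f'(x)/g'(x) = lim(x→0) (1/sqrt(1 - x^2))/(1/sqrt(1 - x^2))
  = 1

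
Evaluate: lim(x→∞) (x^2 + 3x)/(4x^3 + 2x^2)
This is an ∞/∞ indeterminate form.

Apply L'Hôpital's rule: differentiate numerator and denominator separately.
  f(x) = x^2 + 3·x   ⇒   f'(x) = 2·x + 3
  g(x) = 4·x^3 + 2·x^2   ⇒   g'(x) = 12·x^2 + 4·x
  lim(x→∞) f'(x)/g'(x) = lim(x→∞) (2·x + 3)/(12·x^2 + 4·x)
  = 0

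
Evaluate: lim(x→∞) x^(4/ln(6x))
This is an exponential indeterminate form.

For exponential indeterminate forms, take the natural log:
  Let L = lim(x→∞) x^(4/ln(6x))
  Then ln(L) = lim(x→∞) [exponent × ln(base)]
  Evaluate using L'Hôpital or standard limits, then exponentiate.
  L = e^(4)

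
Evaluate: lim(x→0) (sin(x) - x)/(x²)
This is a 0/0 indeterminate form.

Apply L'Hôpital's rule: differentiate numerator and denominator separately.
  f(x) = -x + sin(x)   ⇒   f'(x) = cos(x) - 1
  g(x) = x^2   ⇒   g'(x) = 2·x
  lim(x→0) f'(x)/g'(x) = lim(x→0) (cos(x) - 1)/(2·x)
  = 0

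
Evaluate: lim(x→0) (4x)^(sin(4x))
This is an exponential indeterminate form.

For exponential indeterminate forms, take the natural log:
  Let L = lim(x→0) (4x)^(sin(4x))
  Then ln(L) = lim(x→0) [exponent × ln(base)]
  Evaluate using L'Hôpital or standard limits, then exponentiate.
  L = 1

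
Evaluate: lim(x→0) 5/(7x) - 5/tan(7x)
This is an ∞-∞ indeterminate form.

Combine fractions or rationalize to convert ∞-∞ to 0/0 form:
  lim(x→0) 5/(7x) - 5/tan(7x) = 0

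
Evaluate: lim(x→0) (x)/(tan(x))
This is a 0/0 indeterminate form.

Apply L'Hôpital's rule: differentiate numerator and denominator separately.
  f(x) = x   ⇒   f'(x) = 1
  g(x) = tan(x)   ⇒   g'(x) = tan(x)^2 + 1
  lim(x→0) f'(x)/g'(x) = lim(x→0) (1)/(tan(x)^2 + 1)
  = 1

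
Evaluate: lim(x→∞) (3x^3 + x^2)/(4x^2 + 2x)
This is an ∞/∞ indeterminate form.

Apply L'Hôpital's rule: differentiate numerator and denominator separately.
  f(x) = 3·x^3 + x^2   ⇒   f'(x) = 9·x^2 + 2·x
  g(x) = 4·x^2 + 2·x   ⇒   g'(x) = 8·x + 2
  lim(x→∞) f'(x)/g'(x) = lim(x→∞) (9·x^2 + 2·x)/(8·x + 2)
  = ∞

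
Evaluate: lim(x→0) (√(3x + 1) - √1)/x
This is a standard limit.

Factor or rationalize the expression:
  lim(x→0) (√(3x + 1) - √1)/x = 3/2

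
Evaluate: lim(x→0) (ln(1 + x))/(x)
This is a 0/0 indeterminate form.

Apply L'Hôpital's rule: differentiate numerator and denominator separately.
  f(x) = ln(x + 1)   ⇒   f'(x) = 1/(x + 1)
  g(x) = x   ⇒   g'(x) = 1
  lim(x→0) f'(x)/g'(x) = lim(x→0) (1/(x + 1))/(1)
  = 1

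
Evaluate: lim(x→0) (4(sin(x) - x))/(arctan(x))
This is a 0/0 indeterminate form.

Apply L'Hôpital's rule: differentiate numerator and denominator separately.
  f(x) = -4·x + 4·sin(x)   ⇒   f'(x) = 4·cos(x) - 4
  g(x) = atan(x)   ⇒   g'(x) = 1/(x^2 + 1)
  lim(x→0) f'(x)/g'(x) = lim(x→0) (4·cos(x) - 4)/(1/(x^2 + 1))
  = 0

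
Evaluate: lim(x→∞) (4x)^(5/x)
This is an exponential indeterminate form.

For exponential indeterminate forms, take the natural log:
  Let L = lim(x→∞) (4x)^(5/x)
  Then ln(L) = lim(x→∞) [exponent × ln(base)]
  Evaluate using L'Hôpital or standard limits, then exponentiate.
  L = 1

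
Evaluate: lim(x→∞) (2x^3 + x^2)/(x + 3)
This is an ∞/∞ indeterminate form.

Apply L'Hôpital's rule: differentiate numerator and denominator separately.
  f(x) = 2·x^3 + x^2   ⇒   f'(x) = 6·x^2 + 2·x
  g(x) = x + 3   ⇒   g'(x) = 1
  lim(x→∞) f'(x)/g'(x) = lim(x→∞) (6·x^2 + 2·x)/(1)
  = ∞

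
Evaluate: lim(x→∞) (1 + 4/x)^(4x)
This is an exponential indeterminate form.

For exponential indeterminate forms, take the natural log:
  Let L = lim(x→∞) (1 + 4/x)^(4x)
  Then ln(L) = lim(x→∞) [exponent × ln(base)]
  Evaluate using L'Hôpital or standard limits, then exponentiate.
  L = e^(16)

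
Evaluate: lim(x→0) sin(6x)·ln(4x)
This is a 0·∞ indeterminate form.

Rewrite 0·∞ as a quotient (0/0 or ∞/∞ form), then apply L'Hôpital's rule:
  lim(x→0) sin(6x)·ln(4x) = 0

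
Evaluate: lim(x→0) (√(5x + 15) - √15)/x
This is a standard limit.

Factor or rationalize the expression:
  lim(x→0) (√(5x + 15) - √15)/x = sqrt(15)/6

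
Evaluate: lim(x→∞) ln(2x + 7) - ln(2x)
This is an ∞-∞ indeterminate form.

Combine fractions or rationalize to convert ∞-∞ to 0/0 form:
  lim(x→∞) ln(2x + 7) - ln(2x) = 0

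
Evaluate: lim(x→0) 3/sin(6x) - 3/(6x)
This is an ∞-∞ indeterminate form.

Combine fractions or rationalize to convert ∞-∞ to 0/0 form:
  lim(x→0) 3/sin(6x) - 3/(6x) = 0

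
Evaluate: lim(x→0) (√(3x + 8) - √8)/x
This is a standard limit.

Factor or rationalize the expression:
  lim(x→0) (√(3x + 8) - √8)/x = 3·sqrt(2)/8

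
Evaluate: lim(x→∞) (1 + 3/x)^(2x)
This is an exponential indeterminate form.

For exponential indeterminate forms, take the natural log:
  Let L = lim(x→∞) (1 + 3/x)^(2x)
  Then ln(L) = lim(x→∞) [exponent × ln(base)]
  Evaluate using L'Hôpital or standard limits, then exponentiate.
  L = e^(6)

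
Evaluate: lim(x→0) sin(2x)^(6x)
This is an exponential indeterminate form.

For exponential indeterminate forms, take the natural log:
  Let L = lim(x→0) sin(2x)^(6x)
  Then ln(L) = lim(x→0) [exponent × ln(base)]
  Evaluate using L'Hôpital or standard limits, then exponentiate.
  L = 1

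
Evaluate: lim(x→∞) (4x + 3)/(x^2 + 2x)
This is an ∞/∞ indeterminate form.

Apply L'Hôpital's rule: differentiate numerator and denominator separately.
  f(x) = 4·x + 3   ⇒   f'(x) = 4
  g(x) = x^2 + 2·x   ⇒   g'(x) = 2·x + 2
  lim(x→∞) f'(x)/g'(x) = lim(x→∞) (4)/(2·x + 2)
  = 0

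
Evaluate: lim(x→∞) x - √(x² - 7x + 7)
This is an ∞-∞ indeterminate form.

Combine fractions or rationalize to convert ∞-∞ to 0/0 form:
  lim(x→∞) x - √(x² - 7x + 7) = 7/2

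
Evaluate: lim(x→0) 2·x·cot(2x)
This is a 0·∞ indeterminate form.

Rewrite 0·∞ as a quotient (0/0 or ∞/∞ form), then apply L'Hôpital's rule:
  lim(x→0) 2·x·cot(2x) = 1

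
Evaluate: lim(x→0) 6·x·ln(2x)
This is a 0·∞ indeterminate form.

Rewrite 0·∞ as a quotient (0/0 or ∞/∞ form), then apply L'Hôpital's rule:
  lim(x→0) 6·x·ln(2x) = 0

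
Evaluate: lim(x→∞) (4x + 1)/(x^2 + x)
This is an ∞/∞ indeterminate form.

Apply L'Hôpital's rule: differentiate numerator and denominator separately.
  f(x) = 4·x + 1   ⇒   f'(x) = 4
  g(x) = x^2 + x   ⇒   g'(x) = 2·x + 1
  lim(x→∞) f'(x)/g'(x) = lim(x→∞) (4)/(2·x + 1)
  = 0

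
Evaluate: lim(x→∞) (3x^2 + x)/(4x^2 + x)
This is an ∞/∞ indeterminate form.

Apply L'Hôpital's rule: differentiate numerator and denominator separately.
  f(x) = 3·x^2 + x   ⇒   f'(x) = 6·x + 1
  g(x) = 4·x^2 + x   ⇒   g'(x) = 8·x + 1
  lim(x→∞) f'(x)/g'(x) = lim(x→∞) (6·x + 1)/(8·x + 1)
  = 3/4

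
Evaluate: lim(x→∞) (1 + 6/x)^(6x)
This is an exponential indeterminate form.

For exponential indeterminate forms, take the natural log:
  Let L = lim(x→∞) (1 + 6/x)^(6x)
  Then ln(L) = lim(x→∞) [exponent × ln(base)]
  Evaluate using L'Hôpital or standard limits, then exponentiate.
  L = e^(36)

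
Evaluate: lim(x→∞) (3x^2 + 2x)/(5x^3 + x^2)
This is an ∞/∞ indeterminate form.

Apply L'Hôpital's rule: differentiate numerator and denominator separately.
  f(x) = 3·x^2 + 2·x   ⇒   f'(x) = 6·x + 2
  g(x) = 5·x^3 + x^2   ⇒   g'(x) = 15·x^2 + 2·x
  lim(x→∞) f'(x)/g'(x) = lim(x→∞) (6·x + 2)/(15·x^2 + 2·x)
  = 0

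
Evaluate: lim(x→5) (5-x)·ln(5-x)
This is a 0·∞ indeterminate form.

Rewrite 0·∞ as a quotient (0/0 or ∞/∞ form), then apply L'Hôpital's rule:
  lim(x→5) (5-x)·ln(5-x) = 0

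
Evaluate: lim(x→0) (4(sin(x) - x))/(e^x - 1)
This is a 0/0 indeterminate form.

Apply L'Hôpital's rule: differentiate numerator and denominator separately.
  f(x) = -4·x + 4·sin(x)   ⇒   f'(x) = 4·cos(x) - 4
  g(x) = e^(x) - 1   ⇒   g'(x) = e^(x)
  lim(x→0) f'(x)/g'(x) = lim(x→0) (4·cos(x) - 4)/(e^(x))
  = 0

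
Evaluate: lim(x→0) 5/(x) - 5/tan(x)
This is an ∞-∞ indeterminate form.

Combine fractions or rationalize to convert ∞-∞ to 0/0 form:
  lim(x→0) 5/(x) - 5/tan(x) = 0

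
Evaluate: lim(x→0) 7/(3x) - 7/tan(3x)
This is an ∞-∞ indeterminate form.

Combine fractions or rationalize to convert ∞-∞ to 0/0 form:
  lim(x→0) 7/(3x) - 7/tan(3x) = 0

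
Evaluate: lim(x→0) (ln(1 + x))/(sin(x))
This is a 0/0 indeterminate form.

Apply L'Hôpital's rule: differentiate numerator and denominator separately.
  f(x) = ln(x + 1)   ⇒   f'(x) = 1/(x + 1)
  g(x) = sin(x)   ⇒   g'(x) = cos(x)
  lim(x→0) f'(x)/g'(x) = lim(x→0) (1/(x + 1))/(cos(x))
  = 1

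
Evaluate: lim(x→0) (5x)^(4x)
This is an exponential indeterminate form.

For exponential indeterminate forms, take the natural log:
  Let L = lim(x→0) (5x)^(4x)
  Then ln(L) = lim(x→0) [exponent × ln(base)]
  Evaluate using L'Hôpital or standard limits, then exponentiate.
  L = 1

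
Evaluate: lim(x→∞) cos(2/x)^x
This is an exponential indeterminate form.

For exponential indeterminate forms, take the natural log:
  Let L = lim(x→∞) cos(2/x)^x
  Then ln(L) = lim(x→∞) [exponent × ln(base)]
  Evaluate using L'Hôpital or standard limits, then exponentiate.
  L = 1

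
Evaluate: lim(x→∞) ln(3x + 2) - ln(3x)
This is an ∞-∞ indeterminate form.

Combine fractions or rationalize to convert ∞-∞ to 0/0 form:
  lim(x→∞) ln(3x + 2) - ln(3x) = 0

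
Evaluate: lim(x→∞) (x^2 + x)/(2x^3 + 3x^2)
This is an ∞/∞ indeterminate form.

Apply L'Hôpital's rule: differentiate numerator and denominator separately.
  f(x) = x^2 + x   ⇒   f'(x) = 2·x + 1
  g(x) = 2·x^3 + 3·x^2   ⇒   g'(x) = 6·x^2 + 6·x
  lim(x→∞) f'(x)/g'(x) = lim(x→∞) (2·x + 1)/(6·x^2 + 6·x)
  = 0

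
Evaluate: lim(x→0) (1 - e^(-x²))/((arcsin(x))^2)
This is a 0/0 indeterminate form.

Apply L'Hôpital's rule: differentiate numerator and denominator separately.
  f(x) = 1 - e^(-x^2)   ⇒   f'(x) = 2·x·e^(-x^2)
  g(x) = asin(x)^2   ⇒   g'(x) = 2·asin(x)/sqrt(1 - x^2)
  lim(x→0) f'(x)/g'(x) = lim(x→0) (2·x·e^(-x^2))/(2·asin(x)/sqrt(1 - x^2))
  = 1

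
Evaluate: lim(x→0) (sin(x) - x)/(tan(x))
This is a 0/0 indeterminate form.

Apply L'Hôpital's rule: differentiate numerator and denominator separately.
  f(x) = -x + sin(x)   ⇒   f'(x) = cos(x) - 1
  g(x) = tan(x)   ⇒   g'(x) = tan(x)^2 + 1
  lim(x→0) f'(x)/g'(x) = lim(x→0) (cos(x) - 1)/(tan(x)^2 + 1)
  = 0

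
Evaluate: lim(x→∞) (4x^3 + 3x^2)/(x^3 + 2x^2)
This is an ∞/∞ indeterminate form.

Apply L'Hôpital's rule: differentiate numerator and denominator separately.
  f(x) = 4·x^3 + 3·x^2   ⇒   f'(x) = 12·x^2 + 6·x
  g(x) = x^3 + 2·x^2   ⇒   g'(x) = 3·x^2 + 4·x
  lim(x→∞) f'(x)/g'(x) = lim(x→∞) (12·x^2 + 6·x)/(3·x^2 + 4·x)
  = 4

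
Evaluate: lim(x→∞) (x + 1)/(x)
This is an ∞/∞ indeterminate form.

Apply L'Hôpital's rule: differentiate numerator and denominator separately.
  f(x) = x + 1   ⇒   f'(x) = 1
  g(x) = x   ⇒   g'(x) = 1
  lim(x→∞) f'(x)/g'(x) = lim(x→∞) (1)/(1)
  = 1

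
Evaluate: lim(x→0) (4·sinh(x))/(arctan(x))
This is a 0/0 indeterminate form.

Apply L'Hôpital's rule: differentiate numerator and denominator separately.
  f(x) = 4·sinh(x)   ⇒   f'(x) = 4·cosh(x)
  g(x) = atan(x)   ⇒   g'(x) = 1/(x^2 + 1)
  lim(x→0) f'(x)/g'(x) = lim(x→0) (4·cosh(x))/(1/(x^2 + 1))
  = 4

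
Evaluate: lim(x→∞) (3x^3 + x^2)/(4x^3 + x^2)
This is an ∞/∞ indeterminate form.

Apply L'Hôpital's rule: differentiate numerator and denominator separately.
  f(x) = 3·x^3 + x^2   ⇒   f'(x) = 9·x^2 + 2·x
  g(x) = 4·x^3 + x^2   ⇒   g'(x) = 12·x^2 + 2·x
  lim(x→∞) f'(x)/g'(x) = lim(x→∞) (9·x^2 + 2·x)/(12·x^2 + 2·x)
  = 3/4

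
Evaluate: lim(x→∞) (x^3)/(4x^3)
This is an ∞/∞ indeterminate form.

Apply L'Hôpital's rule: differentiate numerator and denominator separately.
  f(x) = x^3   ⇒   f'(x) = 3·x^2
  g(x) = 4·x^3   ⇒   g'(x) = 12·x^2
  lim(x→∞) f'(x)/g'(x) = lim(x→∞) (3·x^2)/(12·x^2)
  = 1/4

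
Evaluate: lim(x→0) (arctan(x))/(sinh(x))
This is a 0/0 indeterminate form.

Apply L'Hôpital's rule: differentiate numerator and denominator separately.
  f(x) = atan(x)   ⇒   f'(x) = 1/(x^2 + 1)
  g(x) = sinh(x)   ⇒   g'(x) = cosh(x)
  lim(x→0) f'(x)/g'(x) = lim(x→0) (1/(x^2 + 1))/(cosh(x))
  = 1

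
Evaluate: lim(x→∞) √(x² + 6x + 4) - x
This is an ∞-∞ indeterminate form.

Combine fractions or rationalize to convert ∞-∞ to 0/0 form:
  lim(x→∞) √(x² + 6x + 4) - x = 3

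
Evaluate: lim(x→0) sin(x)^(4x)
This is an exponential indeterminate form.

For exponential indeterminate forms, take the natural log:
  Let L = lim(x→0) sin(x)^(4x)
  Then ln(L) = lim(x→0) [exponent × ln(base)]
  Evaluate using L'Hôpital or standard limits, then exponentiate.
  L = 1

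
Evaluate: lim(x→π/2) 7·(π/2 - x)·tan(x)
This is a 0·∞ indeterminate form.

Rewrite 0·∞ as a quotient (0/0 or ∞/∞ form), then apply L'Hôpital's rule:
  lim(x→π/2) 7·(π/2 - x)·tan(x) = 7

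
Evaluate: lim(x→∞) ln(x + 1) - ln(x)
This is an ∞-∞ indeterminate form.

Combine fractions or rationalize to convert ∞-∞ to 0/0 form:
  lim(x→∞) ln(x + 1) - ln(x) = 0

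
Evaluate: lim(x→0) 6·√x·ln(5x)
This is a 0·∞ indeterminate form.

Rewrite 0·∞ as a quotient (0/0 or ∞/∞ form), then apply L'Hôpital's rule:
  lim(x→0) 6·√x·ln(5x) = 0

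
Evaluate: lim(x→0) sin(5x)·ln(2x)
This is a 0·∞ indeterminate form.

Rewrite 0·∞ as a quotient (0/0 or ∞/∞ form), then apply L'Hôpital's rule:
  lim(x→0) sin(5x)·ln(2x) = 0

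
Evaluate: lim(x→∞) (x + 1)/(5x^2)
This is an ∞/∞ indeterminate form.

Apply L'Hôpital's rule: differentiate numerator and denominator separately.
  f(x) = x + 1   ⇒   f'(x) = 1
  g(x) = 5·x^2   ⇒   g'(x) = 10·x
  lim(x→∞) f'(x)/g'(x) = lim(x→∞) (1)/(10·x)
  = 0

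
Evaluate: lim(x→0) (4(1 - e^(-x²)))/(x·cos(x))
This is a 0/0 indeterminate form.

Apply L'Hôpital's rule: differentiate numerator and denominator separately.
  f(x) = 4 - 4·e^(-x^2)   ⇒   f'(x) = 8·x·e^(-x^2)
  g(x) = x·cos(x)   ⇒   g'(x) = -x·sin(x) + cos(x)
  lim(x→0) f'(x)/g'(x) = lim(x→0) (8·x·e^(-x^2))/(-x·sin(x) + cos(x))
  = 0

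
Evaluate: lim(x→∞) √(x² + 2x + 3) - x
This is an ∞-∞ indeterminate form.

Combine fractions or rationalize to convert ∞-∞ to 0/0 form:
  lim(x→∞) √(x² + 2x + 3) - x = 1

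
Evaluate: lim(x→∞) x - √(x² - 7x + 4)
This is an ∞-∞ indeterminate form.

Combine fractions or rationalize to convert ∞-∞ to 0/0 form:
  lim(x→∞) x - √(x² - 7x + 4) = 7/2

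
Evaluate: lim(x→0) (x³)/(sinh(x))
This is a 0/0 indeterminate form.

Apply L'Hôpital's rule: differentiate numerator and denominator separately.
  f(x) = x^3   ⇒   f'(x) = 3·x^2
  g(x) = sinh(x)   ⇒   g'(x) = cosh(x)
  lim(x→0) f'(x)/g'(x) = lim(x→0) (3·x^2)/(cosh(x))
  = 0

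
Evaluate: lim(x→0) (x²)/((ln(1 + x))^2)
This is a 0/0 indeterminate form.

Apply L'Hôpital's rule: differentiate numerator and denominator separately.
  f(x) = x^2   ⇒   f'(x) = 2·x
  g(x) = ln(x + 1)^2   ⇒   g'(x) = 2·ln(x + 1)/(x + 1)
  lim(x→0) f'(x)/g'(x) = lim(x→0) (2·x)/(2·ln(x + 1)/(x + 1))
  = 1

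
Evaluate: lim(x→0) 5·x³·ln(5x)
This is a 0·∞ indeterminate form.

Rewrite 0·∞ as a quotient (0/0 or ∞/∞ form), then apply L'Hôpital's rule:
  lim(x→0) 5·x³·ln(5x) = 0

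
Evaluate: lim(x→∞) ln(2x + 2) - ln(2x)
This is an ∞-∞ indeterminate form.

Combine fractions or rationalize to convert ∞-∞ to 0/0 form:
  lim(x→∞) ln(2x + 2) - ln(2x) = 0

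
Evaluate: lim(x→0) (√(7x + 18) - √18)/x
This is a standard limit.

Factor or rationalize the expression:
  lim(x→0) (√(7x + 18) - √18)/x = 7·sqrt(2)/12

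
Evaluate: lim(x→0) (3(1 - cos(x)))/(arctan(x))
This is a 0/0 indeterminate form.

Apply L'Hôpital's rule: differentiate numerator and denominator separately.
  f(x) = 3 - 3·cos(x)   ⇒   f'(x) = 3·sin(x)
  g(x) = atan(x)   ⇒   g'(x) = 1/(x^2 + 1)
  lim(x→0) f'(x)/g'(x) = lim(x→0) (3·sin(x))/(1/(x^2 + 1))
  = 0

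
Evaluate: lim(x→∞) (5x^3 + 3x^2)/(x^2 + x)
This is an ∞/∞ indeterminate form.

Apply L'Hôpital's rule: differentiate numerator and denominator separately.
  f(x) = 5·x^3 + 3·x^2   ⇒   f'(x) = 15·x^2 + 6·x
  g(x) = x^2 + x   ⇒   g'(x) = 2·x + 1
  lim(x→∞) f'(x)/g'(x) = lim(x→∞) (15·x^2 + 6·x)/(2·x + 1)
  = ∞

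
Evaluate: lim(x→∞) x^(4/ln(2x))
This is an exponential indeterminate form.

For exponential indeterminate forms, take the natural log:
  Let L = lim(x→∞) x^(4/ln(2x))
  Then ln(L) = lim(x→∞) [exponent × ln(base)]
  Evaluate using L'Hôpital or standard limits, then exponentiate.
  L = e^(4)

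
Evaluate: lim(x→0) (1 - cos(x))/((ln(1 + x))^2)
This is a 0/0 indeterminate form.

Apply L'Hôpital's rule: differentiate numerator and denominator separately.
  f(x) = 1 - cos(x)   ⇒   f'(x) = sin(x)
  g(x) = ln(x + 1)^2   ⇒   g'(x) = 2·ln(x + 1)/(x + 1)
  lim(x→0) f'(x)/g'(x) = lim(x→0) (sin(x))/(2·ln(x + 1)/(x + 1))
  = 1/2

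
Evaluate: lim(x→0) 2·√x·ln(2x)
This is a 0·∞ indeterminate form.

Rewrite 0·∞ as a quotient (0/0 or ∞/∞ form), then apply L'Hôpital's rule:
  lim(x→0) 2·√x·ln(2x) = 0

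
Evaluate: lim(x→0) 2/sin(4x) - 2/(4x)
This is an ∞-∞ indeterminate form.

Combine fractions or rationalize to convert ∞-∞ to 0/0 form:
  lim(x→0) 2/sin(4x) - 2/(4x) = 0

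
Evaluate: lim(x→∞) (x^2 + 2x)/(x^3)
This is an ∞/∞ indeterminate form.

Apply L'Hôpital's rule: differentiate numerator and denominator separately.
  f(x) = x^2 + 2·x   ⇒   f'(x) = 2·x + 2
  g(x) = x^3   ⇒   g'(x) = 3·x^2
  lim(x→∞) f'(x)/g'(x) = lim(x→∞) (2·x + 2)/(3·x^2)
  = 0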